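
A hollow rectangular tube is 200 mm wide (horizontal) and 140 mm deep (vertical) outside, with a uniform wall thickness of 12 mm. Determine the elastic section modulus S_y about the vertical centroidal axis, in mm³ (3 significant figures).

S_y ≈ 4.06 × 10⁵ mm³

Treat the section as a set of non-overlapping primitives; coordinates are from the bounding-box lower-left.
Outer rectangle: 200 × 140, A = 28 000 mm², x = 100 mm, Ī = 93 333 333 mm⁴.
Inner void (subtracted): 176 × 116, A = 20 416 mm², x = 100 mm, Ī = 52 700 501 mm⁴.
By symmetry the centroid is at mid-width, x̄ = 100 mm.
All pieces are centred on the vertical centroidal axis, so I = ΣĪ (holes subtracted) = 40 632 832 mm⁴.
Extreme fibre distance c = 100 mm; S = I/c = 406 328 mm³.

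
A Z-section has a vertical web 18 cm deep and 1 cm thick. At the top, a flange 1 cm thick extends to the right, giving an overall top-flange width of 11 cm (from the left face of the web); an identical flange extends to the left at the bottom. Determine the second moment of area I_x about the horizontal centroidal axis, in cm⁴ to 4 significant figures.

Decompose the section into non-overlapping parts with the origin at the bottom-left of its bounding rectangle.
Web: 1 × 18, A = 18 cm², y = 9 cm, Ī = 486 cm⁴.
Top flange (beyond web): 10 × 1, A = 10 cm², y = 17.5 cm, Ī = 0.833333 cm⁴.
Bottom flange (beyond web): 10 × 1, A = 10 cm², y = 0.5 cm, Ī = 0.833333 cm⁴.
Centroid: ȳ = ΣA·y / ΣA = 9 cm.
Transfer each piece to the horizontal centroidal axis using Ī + A·d² with d = y − 9:
  web: d = 0 cm → contributes +486 cm⁴
  top flange (beyond web): d = 8.5 cm → contributes +723.333 cm⁴
  bottom flange (beyond web): d = -8.5 cm → contributes +723.333 cm⁴
Total I = 1932.67 cm⁴.

I_x ≈ 1933 cm⁴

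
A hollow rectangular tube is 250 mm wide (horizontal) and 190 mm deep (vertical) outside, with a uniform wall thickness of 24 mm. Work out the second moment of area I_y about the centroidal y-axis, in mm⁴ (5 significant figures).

Break the section into simple shapes (no overlaps), measuring from the bottom-left corner of the bounding box.
Outer rectangle: 250 × 190, A = 47 500 mm², x = 125 mm, Ī = 247 395 833 mm⁴.
Inner void (subtracted): 202 × 142, A = 28 684 mm², x = 125 mm, Ī = 97 535 161 mm⁴.
By symmetry the centroid is at mid-width, x̄ = 125 mm.
All pieces are centred on the centroidal y-axis, so I = ΣĪ (holes subtracted) = 149 860 672 mm⁴.

I_y ≈ 1.4986 × 10⁸ mm⁴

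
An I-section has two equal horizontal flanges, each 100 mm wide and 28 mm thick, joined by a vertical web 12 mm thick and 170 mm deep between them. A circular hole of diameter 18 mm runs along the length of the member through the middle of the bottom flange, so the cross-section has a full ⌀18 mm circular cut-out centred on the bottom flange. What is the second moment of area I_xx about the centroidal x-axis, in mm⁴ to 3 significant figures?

I_xx ≈ 5.76 × 10⁷ mm⁴

Break the section into simple shapes (no overlaps), measuring from the bottom-left corner of the bounding box.
Bottom flange: 100 × 28, A = 2 800 mm², y = 14 mm, Ī = 182 933 mm⁴.
Web: 12 × 170, A = 2 040 mm², y = 113 mm, Ī = 4 913 000 mm⁴.
Top flange: 100 × 28, A = 2 800 mm², y = 212 mm, Ī = 182 933 mm⁴.
Hole (subtracted): ⌀18, A = 254.47 mm², y = 14 mm, Ī = 5 153 mm⁴.
Centroid: ȳ = ΣA·y / ΣA = 116.41 mm.
Transfer each piece to the centroidal x-axis using Ī + A·d² with d = y − 116.41:
  bottom flange: d = -102.41 mm → contributes +29 549 399 mm⁴
  web: d = -3.4111 mm → contributes +4 936 736 mm⁴
  top flange: d = 95.589 mm → contributes +25 767 225 mm⁴
  hole: d = -102.41 mm → contributes −2 674 030 mm⁴
Total I = 57 579 330 mm⁴.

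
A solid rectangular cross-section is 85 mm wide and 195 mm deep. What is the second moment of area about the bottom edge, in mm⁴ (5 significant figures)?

I_base ≈ 2.1009 × 10⁸ mm⁴

The section: 85 × 195, A = 16 575 mm², y = 97.5 mm, Ī = 52 522 031 mm⁴.
Transfer it to the base of the section using Ī + A·d² with d = y − 0:
  the section: d = 97.5 mm → contributes +210 088 125 mm⁴
Total I = 210 088 125 mm⁴.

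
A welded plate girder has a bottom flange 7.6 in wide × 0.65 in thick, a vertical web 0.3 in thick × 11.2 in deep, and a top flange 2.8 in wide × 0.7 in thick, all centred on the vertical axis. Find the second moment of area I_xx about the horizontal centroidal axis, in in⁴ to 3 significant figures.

Split into non-overlapping primitives; take the origin at the lower-left of the bounding box.
Bottom plate: 7.6 × 0.65, A = 4.94 in², y = 0.325 in, Ī = 0.17393 in⁴.
Web plate: 0.3 × 11.2, A = 3.36 in², y = 6.25 in, Ī = 35.123 in⁴.
Top plate: 2.8 × 0.7, A = 1.96 in², y = 12.2 in, Ī = 0.080033 in⁴.
Centroid: ȳ = ΣA·y / ΣA = 4.5339 in.
Transfer each piece to the horizontal centroidal axis using Ī + A·d² with d = y − 4.5339:
  bottom plate: d = -4.2089 in → contributes +87.684 in⁴
  web plate: d = 1.7161 in → contributes +45.019 in⁴
  top plate: d = 7.6661 in → contributes +115.27 in⁴
Total I = 247.97 in⁴.

I_xx ≈ 248 in⁴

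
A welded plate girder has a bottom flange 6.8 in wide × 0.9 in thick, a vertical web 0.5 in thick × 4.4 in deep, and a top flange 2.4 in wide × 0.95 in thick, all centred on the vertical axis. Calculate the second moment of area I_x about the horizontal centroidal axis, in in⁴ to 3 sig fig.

Treat the section as a set of non-overlapping primitives; coordinates are from the bounding-box lower-left.
Bottom plate: 6.8 × 0.9, A = 6.12 in², y = 0.45 in, Ī = 0.4131 in⁴.
Web plate: 0.5 × 4.4, A = 2.2 in², y = 3.1 in, Ī = 3.5493 in⁴.
Top plate: 2.4 × 0.95, A = 2.28 in², y = 5.775 in, Ī = 0.17148 in⁴.
Centroid: ȳ = ΣA·y / ΣA = 2.1454 in.
Transfer each piece to the horizontal centroidal axis using Ī + A·d² with d = y − 2.1454:
  bottom plate: d = -1.6954 in → contributes +18.004 in⁴
  web plate: d = 0.95462 in → contributes +5.5542 in⁴
  top plate: d = 3.6296 in → contributes +30.209 in⁴
Total I = 53.767 in⁴.

I_x ≈ 53.8 in⁴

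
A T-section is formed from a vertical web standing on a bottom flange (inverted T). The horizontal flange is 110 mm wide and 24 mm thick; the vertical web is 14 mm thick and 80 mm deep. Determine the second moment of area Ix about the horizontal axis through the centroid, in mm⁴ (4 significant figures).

Decompose the section into non-overlapping parts with the origin at the bottom-left of its bounding rectangle.
Flange: 110 × 24, A = 2 640 mm², y = 12 mm, Ī = 126 720 mm⁴.
Web: 14 × 80, A = 1 120 mm², y = 64 mm, Ī = 597 333 mm⁴.
Centroid: ȳ = ΣA·y / ΣA = 27.4894 mm.
Transfer each piece to the horizontal axis through the centroid using Ī + A·d² with d = y − 27.4894:
  flange: d = -15.4894 mm → contributes +760 110 mm⁴
  web: d = 36.5106 mm → contributes +2 090 323 mm⁴
Total I = 2 850 433 mm⁴.

Ix ≈ 2.850 × 10⁶ mm⁴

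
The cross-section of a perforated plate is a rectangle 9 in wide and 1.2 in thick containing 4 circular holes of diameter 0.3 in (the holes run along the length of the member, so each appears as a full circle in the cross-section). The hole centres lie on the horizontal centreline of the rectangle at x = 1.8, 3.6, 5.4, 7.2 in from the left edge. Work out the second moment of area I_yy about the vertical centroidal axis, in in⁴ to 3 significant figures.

I_yy ≈ 71.8 in⁴

Treat the section as a set of non-overlapping primitives; coordinates are from the bounding-box lower-left.
Plate: 9 × 1.2, A = 10.8 in², x = 4.5 in, Ī = 72.9 in⁴.
Hole 1 (subtracted): ⌀0.3, A = 0.070686 in², x = 1.8 in, Ī = 0.00039761 in⁴.
Hole 2 (subtracted): ⌀0.3, A = 0.070686 in², x = 3.6 in, Ī = 0.00039761 in⁴.
Hole 3 (subtracted): ⌀0.3, A = 0.070686 in², x = 5.4 in, Ī = 0.00039761 in⁴.
Hole 4 (subtracted): ⌀0.3, A = 0.070686 in², x = 7.2 in, Ī = 0.00039761 in⁴.
By symmetry the centroid is at mid-width, x̄ = 4.5 in.
Transfer each piece to the vertical centroidal axis using Ī + A·d² with d = x − 4.5:
  plate: d = 0 in → contributes +72.9 in⁴
  hole 1: d = -2.7 in → contributes −0.5157 in⁴
  hole 2: d = -0.9 in → contributes −0.057653 in⁴
  hole 3: d = 0.9 in → contributes −0.057653 in⁴
  hole 4: d = 2.7 in → contributes −0.5157 in⁴
Total I = 71.753 in⁴.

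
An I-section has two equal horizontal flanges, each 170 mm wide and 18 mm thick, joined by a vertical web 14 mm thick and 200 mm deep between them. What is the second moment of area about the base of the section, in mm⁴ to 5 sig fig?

I_base ≈ 2.0641 × 10⁸ mm⁴

Decompose the section into non-overlapping parts with the origin at the bottom-left of its bounding rectangle.
Bottom flange: 170 × 18, A = 3 060 mm², y = 9 mm, Ī = 82 620 mm⁴.
Web: 14 × 200, A = 2 800 mm², y = 118 mm, Ī = 9 333 333 mm⁴.
Top flange: 170 × 18, A = 3 060 mm², y = 227 mm, Ī = 82 620 mm⁴.
Transfer each piece to the base of the section using Ī + A·d² with d = y − 0:
  bottom flange: d = 9 mm → contributes +330 480 mm⁴
  web: d = 118 mm → contributes +48 320 533 mm⁴
  top flange: d = 227 mm → contributes +157 761 360 mm⁴
Total I = 206 412 373 mm⁴.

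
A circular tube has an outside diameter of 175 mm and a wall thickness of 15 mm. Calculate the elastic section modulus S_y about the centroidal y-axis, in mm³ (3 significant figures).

S_y ≈ 2.78 × 10⁵ mm³

Decompose the section into non-overlapping parts with the origin at the bottom-left of its bounding rectangle.
Outer circle: ⌀175, A = 24 053 mm², x = 87.5 mm, Ī = 46 038 598 mm⁴.
Bore (subtracted): ⌀145, A = 16 513 mm², x = 87.5 mm, Ī = 21 699 109 mm⁴.
By symmetry the centroid is at mid-width, x̄ = 87.5 mm.
All pieces are centred on the centroidal y-axis, so I = ΣĪ (holes subtracted) = 24 339 489 mm⁴.
Extreme fibre distance c = 87.5 mm; S = I/c = 278 166 mm³.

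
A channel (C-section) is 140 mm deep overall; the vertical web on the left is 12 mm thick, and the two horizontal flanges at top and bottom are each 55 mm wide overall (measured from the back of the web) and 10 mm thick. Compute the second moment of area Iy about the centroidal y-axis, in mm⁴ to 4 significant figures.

Decompose the section into non-overlapping parts with the origin at the bottom-left of its bounding rectangle.
Web: 12 × 140, A = 1 680 mm², x = 6 mm, Ī = 20 160 mm⁴.
Top flange (beyond web): 43 × 10, A = 430 mm², x = 33.5 mm, Ī = 66255.8 mm⁴.
Bottom flange (beyond web): 43 × 10, A = 430 mm², x = 33.5 mm, Ī = 66255.8 mm⁴.
Centroid: x̄ = ΣA·x / ΣA = 15.311 mm.
Transfer each piece to the centroidal y-axis using Ī + A·d² with d = x − 15.311:
  web: d = -9.31102 mm → contributes +165 808 mm⁴
  top flange (beyond web): d = 18.189 mm → contributes +208 517 mm⁴
  bottom flange (beyond web): d = 18.189 mm → contributes +208 517 mm⁴
Total I = 582 841 mm⁴.

Iy ≈ 5.828 × 10⁵ mm⁴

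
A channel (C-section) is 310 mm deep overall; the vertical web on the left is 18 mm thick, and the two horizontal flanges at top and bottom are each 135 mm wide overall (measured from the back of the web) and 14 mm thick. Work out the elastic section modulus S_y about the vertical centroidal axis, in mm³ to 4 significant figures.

Split into non-overlapping primitives; take the origin at the lower-left of the bounding box.
Web: 18 × 310, A = 5 580 mm², x = 9 mm, Ī = 150 660 mm⁴.
Top flange (beyond web): 117 × 14, A = 1 638 mm², x = 76.5 mm, Ī = 1 868 549 mm⁴.
Bottom flange (beyond web): 117 × 14, A = 1 638 mm², x = 76.5 mm, Ī = 1 868 549 mm⁴.
Centroid: x̄ = ΣA·x / ΣA = 33.9695 mm.
Transfer each piece to the vertical centroidal axis using Ī + A·d² with d = x − 33.9695:
  web: d = -24.9695 mm → contributes +3 629 659 mm⁴
  top flange (beyond web): d = 42.5305 mm → contributes +4 831 432 mm⁴
  bottom flange (beyond web): d = 42.5305 mm → contributes +4 831 432 mm⁴
Total I = 13 292 524 mm⁴.
Extreme fibre distance c = 101.03 mm; S = I/c = 131 569 mm³.

S_y ≈ 1.316 × 10⁵ mm³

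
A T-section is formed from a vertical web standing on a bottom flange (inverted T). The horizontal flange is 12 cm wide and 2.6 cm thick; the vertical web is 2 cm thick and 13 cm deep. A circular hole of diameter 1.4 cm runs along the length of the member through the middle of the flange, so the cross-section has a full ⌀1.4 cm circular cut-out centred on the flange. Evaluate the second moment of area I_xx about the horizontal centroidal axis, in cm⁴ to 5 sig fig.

Treat the section as a set of non-overlapping primitives; coordinates are from the bounding-box lower-left.
Flange: 12 × 2.6, A = 31.2 cm², y = 1.3 cm, Ī = 17.576 cm⁴.
Web: 2 × 13, A = 26 cm², y = 9.1 cm, Ī = 366.1667 cm⁴.
Hole (subtracted): ⌀1.4, A = 1.53938 cm², y = 1.3 cm, Ī = 0.1885741 cm⁴.
Centroid: ȳ = ΣA·y / ΣA = 4.94351 cm.
Transfer each piece to the horizontal centroidal axis using Ī + A·d² with d = y − 4.94351:
  flange: d = -3.64351 cm → contributes +431.7611 cm⁴
  web: d = 4.15649 cm → contributes +815.3534 cm⁴
  hole: d = -3.64351 cm → contributes −20.6241 cm⁴
Total I = 1226.49 cm⁴.

I_xx ≈ 1226.5 cm⁴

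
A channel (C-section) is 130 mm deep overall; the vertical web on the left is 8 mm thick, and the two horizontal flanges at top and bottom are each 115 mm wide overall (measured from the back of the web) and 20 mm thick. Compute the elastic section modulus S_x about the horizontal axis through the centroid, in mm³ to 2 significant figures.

S_x ≈ 2.2 × 10⁵ mm³

Break the section into simple shapes (no overlaps), measuring from the bottom-left corner of the bounding box.
Web: 8 × 130, A = 1 040 mm², y = 65 mm, Ī = 1 464 667 mm⁴.
Top flange (beyond web): 107 × 20, A = 2 140 mm², y = 120 mm, Ī = 71 333 mm⁴.
Bottom flange (beyond web): 107 × 20, A = 2 140 mm², y = 10 mm, Ī = 71 333 mm⁴.
By symmetry the centroid is at mid-height, ȳ = 65 mm.
Transfer each piece to the horizontal axis through the centroid using Ī + A·d² with d = y − 65:
  web: d = 0 mm → contributes +1 464 667 mm⁴
  top flange (beyond web): d = 55 mm → contributes +6 544 833 mm⁴
  bottom flange (beyond web): d = -55 mm → contributes +6 544 833 mm⁴
Total I = 14 554 333 mm⁴.
Extreme fibre distance c = 65 mm; S = I/c = 223 913 mm³.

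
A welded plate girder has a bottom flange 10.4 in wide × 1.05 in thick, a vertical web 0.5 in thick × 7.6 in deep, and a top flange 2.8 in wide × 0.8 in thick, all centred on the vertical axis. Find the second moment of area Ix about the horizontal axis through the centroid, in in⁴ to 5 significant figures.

Ix ≈ 178.85 in⁴

Break the section into simple shapes (no overlaps), measuring from the bottom-left corner of the bounding box.
Bottom plate: 10.4 × 1.05, A = 10.92 in², y = 0.525 in, Ī = 1.003275 in⁴.
Web plate: 0.5 × 7.6, A = 3.8 in², y = 4.85 in, Ī = 18.29067 in⁴.
Top plate: 2.8 × 0.8, A = 2.24 in², y = 9.05 in, Ī = 0.1194667 in⁴.
Centroid: ȳ = ΣA·y / ΣA = 2.619988 in.
Transfer each piece to the horizontal axis through the centroid using Ī + A·d² with d = y − 2.619988:
  bottom plate: d = -2.094988 in → contributes +48.93089 in⁴
  web plate: d = 2.230012 in → contributes +37.18789 in⁴
  top plate: d = 6.430012 in → contributes +92.73238 in⁴
Total I = 178.8512 in⁴.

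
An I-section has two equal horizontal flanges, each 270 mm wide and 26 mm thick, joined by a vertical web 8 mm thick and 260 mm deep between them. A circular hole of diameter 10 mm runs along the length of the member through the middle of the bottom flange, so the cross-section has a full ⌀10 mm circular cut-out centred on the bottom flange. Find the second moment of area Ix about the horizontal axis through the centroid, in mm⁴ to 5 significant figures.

Ix ≈ 2.9800 × 10⁸ mm⁴

Decompose the section into non-overlapping parts with the origin at the bottom-left of its bounding rectangle.
Bottom flange: 270 × 26, A = 7 020 mm², y = 13 mm, Ī = 395 460 mm⁴.
Web: 8 × 260, A = 2 080 mm², y = 156 mm, Ī = 11 717 333 mm⁴.
Top flange: 270 × 26, A = 7 020 mm², y = 299 mm, Ī = 395 460 mm⁴.
Hole (subtracted): ⌀10, A = 78.53982 mm², y = 13 mm, Ī = 490.8739 mm⁴.
Centroid: ȳ = ΣA·y / ΣA = 156.7001 mm.
Transfer each piece to the horizontal axis through the centroid using Ī + A·d² with d = y − 156.7001:
  bottom flange: d = -143.7001 mm → contributes +145 356 557 mm⁴
  web: d = -0.7001354 mm → contributes +11 718 353 mm⁴
  top flange: d = 142.2999 mm → contributes +142 545 205 mm⁴
  hole: d = -143.7001 mm → contributes −1 622 317 mm⁴
Total I = 297 997 798 mm⁴.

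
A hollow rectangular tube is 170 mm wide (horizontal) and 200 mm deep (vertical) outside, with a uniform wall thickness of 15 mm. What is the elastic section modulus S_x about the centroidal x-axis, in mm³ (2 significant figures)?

Split into non-overlapping primitives; take the origin at the lower-left of the bounding box.
Outer rectangle: 170 × 200, A = 34 000 mm², y = 100 mm, Ī = 113 333 333 mm⁴.
Inner void (subtracted): 140 × 170, A = 23 800 mm², y = 100 mm, Ī = 57 318 333 mm⁴.
By symmetry the centroid is at mid-height, ȳ = 100 mm.
All pieces are centred on the centroidal x-axis, so I = ΣĪ (holes subtracted) = 56 015 000 mm⁴.
Extreme fibre distance c = 100 mm; S = I/c = 560 150 mm³.

S_x ≈ 5.6 × 10⁵ mm³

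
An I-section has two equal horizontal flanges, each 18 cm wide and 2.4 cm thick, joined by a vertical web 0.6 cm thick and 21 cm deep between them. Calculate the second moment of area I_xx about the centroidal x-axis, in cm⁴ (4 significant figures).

Split into non-overlapping primitives; take the origin at the lower-left of the bounding box.
Bottom flange: 18 × 2.4, A = 43.2 cm², y = 1.2 cm, Ī = 20.736 cm⁴.
Web: 0.6 × 21, A = 12.6 cm², y = 12.9 cm, Ī = 463.05 cm⁴.
Top flange: 18 × 2.4, A = 43.2 cm², y = 24.6 cm, Ī = 20.736 cm⁴.
By symmetry the centroid is at mid-height, ȳ = 12.9 cm.
Transfer each piece to the centroidal x-axis using Ī + A·d² with d = y − 12.9:
  bottom flange: d = -11.7 cm → contributes +5934.38 cm⁴
  web: d = 0 cm → contributes +463.05 cm⁴
  top flange: d = 11.7 cm → contributes +5934.38 cm⁴
Total I = 12331.8 cm⁴.

I_xx ≈ 1.233 × 10⁴ cm⁴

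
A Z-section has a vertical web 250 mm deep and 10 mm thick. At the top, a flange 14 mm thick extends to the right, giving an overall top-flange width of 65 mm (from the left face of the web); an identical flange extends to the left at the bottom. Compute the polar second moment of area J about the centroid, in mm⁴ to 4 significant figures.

Split into non-overlapping primitives; take the origin at the lower-left of the bounding box.
Web: 10 × 250, A = 2 500 mm², y = 125 mm, Ī = 13 020 833 mm⁴.
Top flange (beyond web): 55 × 14, A = 770 mm², y = 243 mm, Ī = 12576.7 mm⁴.
Bottom flange (beyond web): 55 × 14, A = 770 mm², y = 7 mm, Ī = 12576.7 mm⁴.
Centroid: ȳ = ΣA·y / ΣA = 125 mm.
Transfer each piece to the centroidal x-axis using Ī + A·d² with d = y − 125:
  web: d = 0 mm → contributes +13 020 833 mm⁴
  top flange (beyond web): d = 118 mm → contributes +10 734 057 mm⁴
  bottom flange (beyond web): d = -118 mm → contributes +10 734 057 mm⁴
Total I = 34 488 947 mm⁴.
For the y-axis: x̄ = 60 mm.
Repeating about the centroidal y-axis gives I_y = 2 035 667 mm⁴.
Polar second moment: J = I_x + I_y = 36 524 613 mm⁴.

J ≈ 3.652 × 10⁷ mm⁴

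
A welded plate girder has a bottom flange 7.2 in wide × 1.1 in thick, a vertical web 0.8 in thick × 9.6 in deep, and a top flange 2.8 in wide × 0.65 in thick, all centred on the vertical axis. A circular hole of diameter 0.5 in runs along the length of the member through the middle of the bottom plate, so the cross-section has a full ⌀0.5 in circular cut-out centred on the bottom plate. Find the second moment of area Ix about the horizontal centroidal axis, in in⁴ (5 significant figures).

Ix ≈ 269.28 in⁴

Split into non-overlapping primitives; take the origin at the lower-left of the bounding box.
Bottom plate: 7.2 × 1.1, A = 7.92 in², y = 0.55 in, Ī = 0.7986 in⁴.
Web plate: 0.8 × 9.6, A = 7.68 in², y = 5.9 in, Ī = 58.9824 in⁴.
Top plate: 2.8 × 0.65, A = 1.82 in², y = 11.025 in, Ī = 0.06407917 in⁴.
Hole (subtracted): ⌀0.5, A = 0.1963495 in², y = 0.55 in, Ī = 0.003067962 in⁴.
Centroid: ȳ = ΣA·y / ΣA = 4.042436 in.
Transfer each piece to the horizontal centroidal axis using Ī + A·d² with d = y − 4.042436:
  bottom plate: d = -3.492436 in → contributes +97.39971 in⁴
  web plate: d = 1.857564 in → contributes +85.48257 in⁴
  top plate: d = 6.982564 in → contributes +88.80036 in⁴
  hole: d = -3.492436 in → contributes −2.397965 in⁴
Total I = 269.2847 in⁴.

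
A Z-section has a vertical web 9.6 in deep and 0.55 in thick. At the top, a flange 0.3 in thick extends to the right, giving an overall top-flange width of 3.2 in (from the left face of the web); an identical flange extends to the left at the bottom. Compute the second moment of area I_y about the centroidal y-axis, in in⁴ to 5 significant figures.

Decompose the section into non-overlapping parts with the origin at the bottom-left of its bounding rectangle.
Web: 0.55 × 9.6, A = 5.28 in², x = 2.925 in, Ī = 0.1331 in⁴.
Top flange (beyond web): 2.65 × 0.3, A = 0.795 in², x = 4.525 in, Ī = 0.4652406 in⁴.
Bottom flange (beyond web): 2.65 × 0.3, A = 0.795 in², x = 1.325 in, Ī = 0.4652406 in⁴.
Centroid: x̄ = ΣA·x / ΣA = 2.925 in.
Transfer each piece to the centroidal y-axis using Ī + A·d² with d = x − 2.925:
  web: d = 0 in → contributes +0.1331 in⁴
  top flange (beyond web): d = 1.6 in → contributes +2.500441 in⁴
  bottom flange (beyond web): d = -1.6 in → contributes +2.500441 in⁴
Total I = 5.133981 in⁴.

I_y ≈ 5.1340 in⁴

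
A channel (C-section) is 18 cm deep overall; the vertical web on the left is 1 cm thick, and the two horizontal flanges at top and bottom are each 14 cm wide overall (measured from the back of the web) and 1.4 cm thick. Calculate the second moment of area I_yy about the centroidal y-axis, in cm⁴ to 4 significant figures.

I_yy ≈ 1104 cm⁴

Treat the section as a set of non-overlapping primitives; coordinates are from the bounding-box lower-left.
Web: 1 × 18, A = 18 cm², x = 0.5 cm, Ī = 1.5 cm⁴.
Top flange (beyond web): 13 × 1.4, A = 18.2 cm², x = 7.5 cm, Ī = 256.317 cm⁴.
Bottom flange (beyond web): 13 × 1.4, A = 18.2 cm², x = 7.5 cm, Ī = 256.317 cm⁴.
Centroid: x̄ = ΣA·x / ΣA = 5.18382 cm.
Transfer each piece to the centroidal y-axis using Ī + A·d² with d = x − 5.18382:
  web: d = -4.68382 cm → contributes +396.388 cm⁴
  top flange (beyond web): d = 2.31618 cm → contributes +353.954 cm⁴
  bottom flange (beyond web): d = 2.31618 cm → contributes +353.954 cm⁴
Total I = 1104.3 cm⁴.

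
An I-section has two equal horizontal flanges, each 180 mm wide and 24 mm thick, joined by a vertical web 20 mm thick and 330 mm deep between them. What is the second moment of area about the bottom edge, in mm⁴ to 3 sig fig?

I_base ≈ 8.75 × 10⁸ mm⁴

Break the section into simple shapes (no overlaps), measuring from the bottom-left corner of the bounding box.
Bottom flange: 180 × 24, A = 4 320 mm², y = 12 mm, Ī = 207 360 mm⁴.
Web: 20 × 330, A = 6 600 mm², y = 189 mm, Ī = 59 895 000 mm⁴.
Top flange: 180 × 24, A = 4 320 mm², y = 366 mm, Ī = 207 360 mm⁴.
Transfer each piece to the base of the section using Ī + A·d² with d = y − 0:
  bottom flange: d = 12 mm → contributes +829 440 mm⁴
  web: d = 189 mm → contributes +295 653 600 mm⁴
  top flange: d = 366 mm → contributes +578 897 280 mm⁴
Total I = 875 380 320 mm⁴.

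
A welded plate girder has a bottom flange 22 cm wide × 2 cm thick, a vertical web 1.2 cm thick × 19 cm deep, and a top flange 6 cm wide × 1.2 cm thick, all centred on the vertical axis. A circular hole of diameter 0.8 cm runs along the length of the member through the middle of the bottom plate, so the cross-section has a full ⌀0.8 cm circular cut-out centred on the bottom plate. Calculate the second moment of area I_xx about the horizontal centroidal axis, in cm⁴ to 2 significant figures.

I_xx ≈ 4200 cm⁴

Split into non-overlapping primitives; take the origin at the lower-left of the bounding box.
Bottom plate: 22 × 2, A = 44 cm², y = 1 cm, Ī = 14.67 cm⁴.
Web plate: 1.2 × 19, A = 22.8 cm², y = 11.5 cm, Ī = 685.9 cm⁴.
Top plate: 6 × 1.2, A = 7.2 cm², y = 21.6 cm, Ī = 0.864 cm⁴.
Hole (subtracted): ⌀0.8, A = 0.5027 cm², y = 1 cm, Ī = 0.02011 cm⁴.
Centroid: ȳ = ΣA·y / ΣA = 6.275 cm.
Transfer each piece to the horizontal centroidal axis using Ī + A·d² with d = y − 6.275:
  bottom plate: d = -5.275 cm → contributes +1 239 cm⁴
  web plate: d = 5.225 cm → contributes +1 308 cm⁴
  top plate: d = 15.32 cm → contributes +1 692 cm⁴
  hole: d = -5.275 cm → contributes −14.01 cm⁴
Total I = 4 225 cm⁴.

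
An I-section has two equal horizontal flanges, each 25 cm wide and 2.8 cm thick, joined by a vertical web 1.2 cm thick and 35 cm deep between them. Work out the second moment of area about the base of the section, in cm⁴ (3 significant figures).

I_base ≈ 1.29 × 10⁵ cm⁴

Split into non-overlapping primitives; take the origin at the lower-left of the bounding box.
Bottom flange: 25 × 2.8, A = 70 cm², y = 1.4 cm, Ī = 45.733 cm⁴.
Web: 1.2 × 35, A = 42 cm², y = 20.3 cm, Ī = 4287.5 cm⁴.
Top flange: 25 × 2.8, A = 70 cm², y = 39.2 cm, Ī = 45.733 cm⁴.
Transfer each piece to the base of the section using Ī + A·d² with d = y − 0:
  bottom flange: d = 1.4 cm → contributes +182.93 cm⁴
  web: d = 20.3 cm → contributes +21 595 cm⁴
  top flange: d = 39.2 cm → contributes +107 611 cm⁴
Total I = 129 389 cm⁴.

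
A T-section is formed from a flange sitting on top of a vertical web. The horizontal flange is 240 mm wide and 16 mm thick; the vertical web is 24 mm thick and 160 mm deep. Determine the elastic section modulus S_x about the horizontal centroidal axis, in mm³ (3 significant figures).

S_x ≈ 1.87 × 10⁵ mm³

Treat the section as a set of non-overlapping primitives; coordinates are from the bounding-box lower-left.
Flange: 240 × 16, A = 3 840 mm², y = 168 mm, Ī = 81 920 mm⁴.
Web: 24 × 160, A = 3 840 mm², y = 80 mm, Ī = 8 192 000 mm⁴.
Centroid: ȳ = ΣA·y / ΣA = 124 mm.
Transfer each piece to the horizontal centroidal axis using Ī + A·d² with d = y − 124:
  flange: d = 44 mm → contributes +7 516 160 mm⁴
  web: d = -44 mm → contributes +15 626 240 mm⁴
Total I = 23 142 400 mm⁴.
Extreme fibre distance c = 124 mm; S = I/c = 186 632 mm³.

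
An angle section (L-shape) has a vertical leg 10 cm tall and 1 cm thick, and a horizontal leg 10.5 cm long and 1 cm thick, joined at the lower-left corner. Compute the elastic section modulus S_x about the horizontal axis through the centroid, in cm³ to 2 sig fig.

S_x ≈ 25 cm³

Break the section into simple shapes (no overlaps), measuring from the bottom-left corner of the bounding box.
Vertical leg: 1 × 10, A = 10 cm², y = 5 cm, Ī = 83.33 cm⁴.
Horizontal leg (remainder): 9.5 × 1, A = 9.5 cm², y = 0.5 cm, Ī = 0.7917 cm⁴.
Centroid: ȳ = ΣA·y / ΣA = 2.808 cm.
Transfer each piece to the horizontal axis through the centroid using Ī + A·d² with d = y − 2.808:
  vertical leg: d = 2.192 cm → contributes +131.4 cm⁴
  horizontal leg (remainder): d = -2.308 cm → contributes +51.38 cm⁴
Total I = 182.8 cm⁴.
Extreme fibre distance c = 7.192 cm; S = I/c = 25.41 cm³.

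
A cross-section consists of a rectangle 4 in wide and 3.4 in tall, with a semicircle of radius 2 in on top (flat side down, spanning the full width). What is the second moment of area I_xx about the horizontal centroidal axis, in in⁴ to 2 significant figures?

I_xx ≈ 43 in⁴

Split into non-overlapping primitives; take the origin at the lower-left of the bounding box.
Rectangular body: 4 × 3.4, A = 13.6 in², y = 1.7 in, Ī = 13.1 in⁴.
Semicircular cap: semicircle r = 2, A = 6.283 in², y = 4.249 in, Ī = 1.756 in⁴.
Centroid: ȳ = ΣA·y / ΣA = 2.505 in.
Transfer each piece to the horizontal centroidal axis using Ī + A·d² with d = y − 2.505:
  rectangular body: d = -0.8054 in → contributes +21.92 in⁴
  semicircular cap: d = 1.743 in → contributes +20.85 in⁴
Total I = 42.78 in⁴.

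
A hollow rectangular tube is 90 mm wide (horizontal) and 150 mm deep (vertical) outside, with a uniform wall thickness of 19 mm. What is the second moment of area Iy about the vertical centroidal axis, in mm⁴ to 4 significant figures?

Decompose the section into non-overlapping parts with the origin at the bottom-left of its bounding rectangle.
Outer rectangle: 90 × 150, A = 13 500 mm², x = 45 mm, Ī = 9 112 500 mm⁴.
Inner void (subtracted): 52 × 112, A = 5 824 mm², x = 45 mm, Ī = 1 312 341 mm⁴.
By symmetry the centroid is at mid-width, x̄ = 45 mm.
All pieces are centred on the vertical centroidal axis, so I = ΣĪ (holes subtracted) = 7 800 159 mm⁴.

Iy ≈ 7.800 × 10⁶ mm⁴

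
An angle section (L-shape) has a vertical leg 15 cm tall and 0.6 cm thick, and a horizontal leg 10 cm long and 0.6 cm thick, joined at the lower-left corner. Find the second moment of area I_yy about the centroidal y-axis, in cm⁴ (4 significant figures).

I_yy ≈ 128.5 cm⁴

Decompose the section into non-overlapping parts with the origin at the bottom-left of its bounding rectangle.
Vertical leg: 0.6 × 15, A = 9 cm², x = 0.3 cm, Ī = 0.27 cm⁴.
Horizontal leg (remainder): 9.4 × 0.6, A = 5.64 cm², x = 5.3 cm, Ī = 41.5292 cm⁴.
Centroid: x̄ = ΣA·x / ΣA = 2.22623 cm.
Transfer each piece to the centroidal y-axis using Ī + A·d² with d = x − 2.22623:
  vertical leg: d = -1.92623 cm → contributes +33.6632 cm⁴
  horizontal leg (remainder): d = 3.07377 cm → contributes +94.8163 cm⁴
Total I = 128.48 cm⁴.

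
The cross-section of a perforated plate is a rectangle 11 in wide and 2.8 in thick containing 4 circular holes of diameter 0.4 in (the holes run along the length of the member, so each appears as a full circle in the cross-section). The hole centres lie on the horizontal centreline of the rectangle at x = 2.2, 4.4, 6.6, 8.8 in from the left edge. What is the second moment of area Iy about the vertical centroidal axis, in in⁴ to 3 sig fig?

Break the section into simple shapes (no overlaps), measuring from the bottom-left corner of the bounding box.
Plate: 11 × 2.8, A = 30.8 in², x = 5.5 in, Ī = 310.57 in⁴.
Hole 1 (subtracted): ⌀0.4, A = 0.12566 in², x = 2.2 in, Ī = 0.0012566 in⁴.
Hole 2 (subtracted): ⌀0.4, A = 0.12566 in², x = 4.4 in, Ī = 0.0012566 in⁴.
Hole 3 (subtracted): ⌀0.4, A = 0.12566 in², x = 6.6 in, Ī = 0.0012566 in⁴.
Hole 4 (subtracted): ⌀0.4, A = 0.12566 in², x = 8.8 in, Ī = 0.0012566 in⁴.
By symmetry the centroid is at mid-width, x̄ = 5.5 in.
Transfer each piece to the vertical centroidal axis using Ī + A·d² with d = x − 5.5:
  plate: d = 0 in → contributes +310.57 in⁴
  hole 1: d = -3.3 in → contributes −1.3697 in⁴
  hole 2: d = -1.1 in → contributes −0.15331 in⁴
  hole 3: d = 1.1 in → contributes −0.15331 in⁴
  hole 4: d = 3.3 in → contributes −1.3697 in⁴
Total I = 307.52 in⁴.

Iy ≈ 308 in⁴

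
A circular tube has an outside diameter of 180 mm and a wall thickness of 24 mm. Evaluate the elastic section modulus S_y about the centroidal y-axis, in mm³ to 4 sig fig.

Decompose the section into non-overlapping parts with the origin at the bottom-left of its bounding rectangle.
Outer circle: ⌀180, A = 25446.9 mm², x = 90 mm, Ī = 51 529 974 mm⁴.
Bore (subtracted): ⌀132, A = 13684.8 mm², x = 90 mm, Ī = 14 902 723 mm⁴.
By symmetry the centroid is at mid-width, x̄ = 90 mm.
All pieces are centred on the centroidal y-axis, so I = ΣĪ (holes subtracted) = 36 627 251 mm⁴.
Extreme fibre distance c = 90 mm; S = I/c = 406 969 mm³.

S_y ≈ 4.070 × 10⁵ mm³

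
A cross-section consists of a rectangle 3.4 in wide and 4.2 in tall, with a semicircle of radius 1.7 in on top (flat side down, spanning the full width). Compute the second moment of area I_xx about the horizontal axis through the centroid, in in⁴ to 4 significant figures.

I_xx ≈ 49.33 in⁴

Break the section into simple shapes (no overlaps), measuring from the bottom-left corner of the bounding box.
Rectangular body: 3.4 × 4.2, A = 14.28 in², y = 2.1 in, Ī = 20.9916 in⁴.
Semicircular cap: semicircle r = 1.7, A = 4.5396 in², y = 4.9215 in, Ī = 0.916701 in⁴.
Centroid: ȳ = ΣA·y / ΣA = 2.78059 in.
Transfer each piece to the horizontal axis through the centroid using Ī + A·d² with d = y − 2.78059:
  rectangular body: d = -0.680593 in → contributes +27.6062 in⁴
  semicircular cap: d = 2.14091 in → contributes +21.7239 in⁴
Total I = 49.3301 in⁴.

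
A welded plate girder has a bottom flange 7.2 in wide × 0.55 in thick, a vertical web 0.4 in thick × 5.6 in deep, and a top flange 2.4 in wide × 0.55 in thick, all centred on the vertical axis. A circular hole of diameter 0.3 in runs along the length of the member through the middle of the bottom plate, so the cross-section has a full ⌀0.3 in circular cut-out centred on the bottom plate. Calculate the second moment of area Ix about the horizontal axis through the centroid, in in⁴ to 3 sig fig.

Break the section into simple shapes (no overlaps), measuring from the bottom-left corner of the bounding box.
Bottom plate: 7.2 × 0.55, A = 3.96 in², y = 0.275 in, Ī = 0.099825 in⁴.
Web plate: 0.4 × 5.6, A = 2.24 in², y = 3.35 in, Ī = 5.8539 in⁴.
Top plate: 2.4 × 0.55, A = 1.32 in², y = 6.425 in, Ī = 0.033275 in⁴.
Hole (subtracted): ⌀0.3, A = 0.070686 in², y = 0.275 in, Ī = 0.00039761 in⁴.
Centroid: ȳ = ΣA·y / ΣA = 2.2894 in.
Transfer each piece to the horizontal axis through the centroid using Ī + A·d² with d = y − 2.2894:
  bottom plate: d = -2.0144 in → contributes +16.169 in⁴
  web plate: d = 1.0606 in → contributes +8.3735 in⁴
  top plate: d = 4.1356 in → contributes +22.609 in⁴
  hole: d = -2.0144 in → contributes −0.28723 in⁴
Total I = 46.865 in⁴.

Ix ≈ 46.9 in⁴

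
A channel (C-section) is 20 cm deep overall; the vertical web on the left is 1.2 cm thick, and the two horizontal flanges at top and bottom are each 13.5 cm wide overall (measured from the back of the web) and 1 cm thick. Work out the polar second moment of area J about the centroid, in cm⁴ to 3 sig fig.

Treat the section as a set of non-overlapping primitives; coordinates are from the bounding-box lower-left.
Web: 1.2 × 20, A = 24 cm², y = 10 cm, Ī = 800 cm⁴.
Top flange (beyond web): 12.3 × 1, A = 12.3 cm², y = 19.5 cm, Ī = 1.025 cm⁴.
Bottom flange (beyond web): 12.3 × 1, A = 12.3 cm², y = 0.5 cm, Ī = 1.025 cm⁴.
By symmetry the centroid is at mid-height, ȳ = 10 cm.
Transfer each piece to the centroidal x-axis using Ī + A·d² with d = y − 10:
  web: d = 0 cm → contributes +800 cm⁴
  top flange (beyond web): d = 9.5 cm → contributes +1111.1 cm⁴
  bottom flange (beyond web): d = -9.5 cm → contributes +1111.1 cm⁴
Total I = 3022.2 cm⁴.
For the y-axis: x̄ = 4.0167 cm.
Repeating about the centroidal y-axis gives I_y = 866.52 cm⁴.
Polar second moment: J = I_x + I_y = 3888.7 cm⁴.

J ≈ 3890 cm⁴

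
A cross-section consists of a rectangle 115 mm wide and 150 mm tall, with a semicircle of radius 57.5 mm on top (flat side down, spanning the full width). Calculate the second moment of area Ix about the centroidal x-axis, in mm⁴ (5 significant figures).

Break the section into simple shapes (no overlaps), measuring from the bottom-left corner of the bounding box.
Rectangular body: 115 × 150, A = 17 250 mm², y = 75 mm, Ī = 32 343 750 mm⁴.
Semicircular cap: semicircle r = 57.5, A = 5193.445 mm², y = 174.4038 mm, Ī = 1 199 785 mm⁴.
Centroid: ȳ = ΣA·y / ΣA = 98.00217 mm.
Transfer each piece to the centroidal x-axis using Ī + A·d² with d = y − 98.00217:
  rectangular body: d = -23.00217 mm → contributes +41 470 723 mm⁴
  semicircular cap: d = 76.40159 mm → contributes +31 514 977 mm⁴
Total I = 72 985 700 mm⁴.

Ix ≈ 7.2986 × 10⁷ mm⁴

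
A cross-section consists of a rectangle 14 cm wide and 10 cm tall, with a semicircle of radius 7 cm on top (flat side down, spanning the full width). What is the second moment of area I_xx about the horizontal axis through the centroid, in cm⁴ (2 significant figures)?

Treat the section as a set of non-overlapping primitives; coordinates are from the bounding-box lower-left.
Rectangular body: 14 × 10, A = 140 cm², y = 5 cm, Ī = 1 167 cm⁴.
Semicircular cap: semicircle r = 7, A = 76.97 cm², y = 12.97 cm, Ī = 263.5 cm⁴.
Centroid: ȳ = ΣA·y / ΣA = 7.828 cm.
Transfer each piece to the horizontal axis through the centroid using Ī + A·d² with d = y − 7.828:
  rectangular body: d = -2.828 cm → contributes +2 286 cm⁴
  semicircular cap: d = 5.143 cm → contributes +2 300 cm⁴
Total I = 4 586 cm⁴.

I_xx ≈ 4600 cm⁴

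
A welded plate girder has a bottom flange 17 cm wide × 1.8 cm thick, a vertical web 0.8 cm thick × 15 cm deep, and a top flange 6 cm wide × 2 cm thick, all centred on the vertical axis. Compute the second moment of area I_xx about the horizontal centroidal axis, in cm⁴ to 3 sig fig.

I_xx ≈ 2820 cm⁴

Break the section into simple shapes (no overlaps), measuring from the bottom-left corner of the bounding box.
Bottom plate: 17 × 1.8, A = 30.6 cm², y = 0.9 cm, Ī = 8.262 cm⁴.
Web plate: 0.8 × 15, A = 12 cm², y = 9.3 cm, Ī = 225 cm⁴.
Top plate: 6 × 2, A = 12 cm², y = 17.8 cm, Ī = 4 cm⁴.
Centroid: ȳ = ΣA·y / ΣA = 6.4604 cm.
Transfer each piece to the horizontal centroidal axis using Ī + A·d² with d = y − 6.4604:
  bottom plate: d = -5.5604 cm → contributes +954.37 cm⁴
  web plate: d = 2.8396 cm → contributes +321.76 cm⁴
  top plate: d = 11.34 cm → contributes +1 547 cm⁴
Total I = 2823.2 cm⁴.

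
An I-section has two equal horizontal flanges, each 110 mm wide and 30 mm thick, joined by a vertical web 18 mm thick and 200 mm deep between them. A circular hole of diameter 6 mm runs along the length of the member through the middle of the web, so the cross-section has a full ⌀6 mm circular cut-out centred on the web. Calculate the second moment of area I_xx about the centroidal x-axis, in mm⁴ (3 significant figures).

Decompose the section into non-overlapping parts with the origin at the bottom-left of its bounding rectangle.
Bottom flange: 110 × 30, A = 3 300 mm², y = 15 mm, Ī = 247 500 mm⁴.
Web: 18 × 200, A = 3 600 mm², y = 130 mm, Ī = 12 000 000 mm⁴.
Top flange: 110 × 30, A = 3 300 mm², y = 245 mm, Ī = 247 500 mm⁴.
Hole (subtracted): ⌀6, A = 28.274 mm², y = 130 mm, Ī = 63.617 mm⁴.
By symmetry the centroid is at mid-height, ȳ = 130 mm.
Transfer each piece to the centroidal x-axis using Ī + A·d² with d = y − 130:
  bottom flange: d = -115 mm → contributes +43 890 000 mm⁴
  web: d = 0 mm → contributes +12 000 000 mm⁴
  top flange: d = 115 mm → contributes +43 890 000 mm⁴
  hole: d = 0 mm → contributes −63.617 mm⁴
Total I = 99 779 936 mm⁴.

I_xx ≈ 9.98 × 10⁷ mm⁴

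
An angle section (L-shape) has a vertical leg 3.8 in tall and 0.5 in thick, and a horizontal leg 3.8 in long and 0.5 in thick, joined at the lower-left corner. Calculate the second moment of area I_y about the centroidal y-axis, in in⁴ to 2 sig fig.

Break the section into simple shapes (no overlaps), measuring from the bottom-left corner of the bounding box.
Vertical leg: 0.5 × 3.8, A = 1.9 in², x = 0.25 in, Ī = 0.03958 in⁴.
Horizontal leg (remainder): 3.3 × 0.5, A = 1.65 in², x = 2.15 in, Ī = 1.497 in⁴.
Centroid: x̄ = ΣA·x / ΣA = 1.133 in.
Transfer each piece to the centroidal y-axis using Ī + A·d² with d = x − 1.133:
  vertical leg: d = -0.8831 in → contributes +1.521 in⁴
  horizontal leg (remainder): d = 1.017 in → contributes +3.204 in⁴
Total I = 4.725 in⁴.

I_y ≈ 4.7 in⁴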